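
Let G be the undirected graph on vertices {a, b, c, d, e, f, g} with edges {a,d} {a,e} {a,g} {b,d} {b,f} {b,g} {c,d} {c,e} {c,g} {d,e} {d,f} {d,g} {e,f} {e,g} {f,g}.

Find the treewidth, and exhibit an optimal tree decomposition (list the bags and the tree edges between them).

Treewidth 3.
One optimal decomposition is:
Bags: B1 = {d, e, f, g}  B2 = {c, d, e, g}  B3 = {a, d, e, g}  B4 = {b, d, f, g}
Tree: B1–B2, B2–B3, B1–B4

Every bag has size at most 4, so the width is 4 − 1 = 3 and tw(G) ≤ 3. On the other hand G contains the 4-clique {d, e, f, g}. A clique must lie in a single bag of any decomposition, so no decomposition can have width below 3. Hence tw(G) = 3 exactly.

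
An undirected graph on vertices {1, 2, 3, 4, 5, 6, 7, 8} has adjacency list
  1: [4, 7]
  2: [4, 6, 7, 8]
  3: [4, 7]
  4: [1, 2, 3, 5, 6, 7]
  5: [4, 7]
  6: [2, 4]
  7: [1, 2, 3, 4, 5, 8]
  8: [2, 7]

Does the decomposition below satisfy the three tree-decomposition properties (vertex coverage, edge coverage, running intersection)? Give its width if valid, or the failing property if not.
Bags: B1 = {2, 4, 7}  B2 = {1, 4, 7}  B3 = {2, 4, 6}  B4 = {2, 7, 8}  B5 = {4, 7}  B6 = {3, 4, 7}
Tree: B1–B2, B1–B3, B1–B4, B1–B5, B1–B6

No — vertex 5 appears in no bag.

A tree decomposition must satisfy three properties: every vertex lies in some bag; for every edge, both endpoints lie together in some bag; and for every vertex, the bags containing it form a connected subtree. Here vertex 5 appears in no bag, so the decomposition is invalid.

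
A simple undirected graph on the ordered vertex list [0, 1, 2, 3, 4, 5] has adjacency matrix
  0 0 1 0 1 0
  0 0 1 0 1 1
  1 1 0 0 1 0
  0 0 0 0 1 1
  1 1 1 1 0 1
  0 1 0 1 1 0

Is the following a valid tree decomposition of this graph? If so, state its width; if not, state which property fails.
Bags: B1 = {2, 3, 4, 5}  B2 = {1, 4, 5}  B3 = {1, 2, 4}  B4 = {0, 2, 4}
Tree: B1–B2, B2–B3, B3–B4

A tree decomposition must satisfy three properties: every vertex lies in some bag; for every edge, both endpoints lie together in some bag; and for every vertex, the bags containing it form a connected subtree. Here bags containing vertex 2 are not connected in the tree, so the decomposition is invalid.

No — bags containing vertex 2 are not connected in the tree.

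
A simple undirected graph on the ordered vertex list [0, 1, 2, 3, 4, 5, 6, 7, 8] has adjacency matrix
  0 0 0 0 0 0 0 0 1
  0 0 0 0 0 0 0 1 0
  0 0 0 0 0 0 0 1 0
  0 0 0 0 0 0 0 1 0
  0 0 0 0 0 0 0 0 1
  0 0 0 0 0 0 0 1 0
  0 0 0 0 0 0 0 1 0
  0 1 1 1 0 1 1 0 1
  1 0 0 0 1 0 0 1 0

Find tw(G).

A width-1 tree decomposition is:
Bags: B1 = {7, 8}  B2 = {4, 8}  B3 = {1, 7}  B4 = {3, 7}  B5 = {6, 7}  B6 = {0, 8}  B7 = {2, 7}  B8 = {5, 7}
Tree: B1–B2, B1–B3, B3–B4, B4–B5, B1–B6, B4–B7, B5–B8
The largest bag has 2 vertices, giving width 1; this decomposition certifies tw(G) ≤ 1. Since G has at least one edge (e.g. 8–7), it is not an edgeless graph, so tw(G) ≥ 1. Therefore the treewidth is 1.

1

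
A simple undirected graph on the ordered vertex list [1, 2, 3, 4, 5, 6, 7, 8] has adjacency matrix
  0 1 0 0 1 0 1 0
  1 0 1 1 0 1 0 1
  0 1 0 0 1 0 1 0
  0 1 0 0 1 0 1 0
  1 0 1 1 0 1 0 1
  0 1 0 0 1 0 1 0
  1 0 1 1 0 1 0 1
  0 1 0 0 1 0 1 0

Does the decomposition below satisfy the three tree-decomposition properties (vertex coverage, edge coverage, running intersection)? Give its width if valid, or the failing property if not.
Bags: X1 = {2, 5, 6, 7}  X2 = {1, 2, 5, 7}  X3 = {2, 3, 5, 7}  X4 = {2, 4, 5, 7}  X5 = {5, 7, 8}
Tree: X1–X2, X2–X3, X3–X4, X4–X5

No — edge (2,8) lies in no bag.

A tree decomposition must satisfy three properties: every vertex lies in some bag; for every edge, both endpoints lie together in some bag; and for every vertex, the bags containing it form a connected subtree. Here edge (2,8) lies in no bag, so the decomposition is invalid.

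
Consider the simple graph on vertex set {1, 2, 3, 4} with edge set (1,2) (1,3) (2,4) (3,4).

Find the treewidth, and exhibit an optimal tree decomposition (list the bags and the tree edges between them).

The largest bag has 3 vertices, giving width 2; this decomposition certifies tw(G) ≤ 2. For the lower bound, G contains the cycle 3–4–2–1–3, so G is not a forest; only forests have treewidth ≤ 1, hence tw(G) ≥ 2. The upper and lower bounds meet at 2, so that is the treewidth.

Treewidth 2.
One optimal decomposition is:
Bags: B1 = {2, 3, 4}  B2 = {1, 2, 3}
Tree: B1–B2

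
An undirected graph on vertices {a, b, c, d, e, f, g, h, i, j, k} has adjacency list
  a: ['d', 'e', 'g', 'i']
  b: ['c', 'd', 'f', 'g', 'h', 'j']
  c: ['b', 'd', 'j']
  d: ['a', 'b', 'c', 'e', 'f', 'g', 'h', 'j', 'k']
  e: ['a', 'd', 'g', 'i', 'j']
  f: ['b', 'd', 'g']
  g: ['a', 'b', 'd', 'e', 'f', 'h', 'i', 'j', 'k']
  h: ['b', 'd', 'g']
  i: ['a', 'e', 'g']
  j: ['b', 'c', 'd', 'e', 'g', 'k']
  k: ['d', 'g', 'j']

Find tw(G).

3

A width-3 tree decomposition is:
Bags: B1 = {b, d, g, h}  B2 = {b, d, g, j}  B3 = {d, e, g, j}  B4 = {a, d, e, g}  B5 = {b, c, d, j}  B6 = {d, g, j, k}  B7 = {b, d, f, g}  B8 = {a, e, g, i}
Tree: B1–B2, B2–B3, B3–B4, B2–B5, B3–B6, B1–B7, B4–B8
Every bag has size at most 4, so the width is 4 − 1 = 3 and tw(G) ≤ 3. For the lower bound, the 4 vertices {d, e, g, j} are pairwise adjacent, and any tree decomposition puts a clique entirely inside one bag — forcing width ≥ 3. Combining the bounds, tw(G) = 3.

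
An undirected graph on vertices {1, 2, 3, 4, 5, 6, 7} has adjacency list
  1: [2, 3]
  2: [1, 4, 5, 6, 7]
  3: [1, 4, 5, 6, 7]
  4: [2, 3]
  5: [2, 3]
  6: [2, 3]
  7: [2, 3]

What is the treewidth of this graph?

2

A width-2 tree decomposition is:
Bags: B1 = {2, 3, 5}  B2 = {2, 3, 6}  B3 = {1, 2, 3}  B4 = {2, 3, 4}  B5 = {2, 3, 7}
Tree: B1–B2, B2–B3, B3–B4, B4–B5
Every bag has size at most 3, so the width is 3 − 1 = 2 and tw(G) ≤ 2. The edges 2–5–3–6–2 form a cycle, so G is not a tree and its treewidth is at least 2. Hence tw(G) = 2 exactly.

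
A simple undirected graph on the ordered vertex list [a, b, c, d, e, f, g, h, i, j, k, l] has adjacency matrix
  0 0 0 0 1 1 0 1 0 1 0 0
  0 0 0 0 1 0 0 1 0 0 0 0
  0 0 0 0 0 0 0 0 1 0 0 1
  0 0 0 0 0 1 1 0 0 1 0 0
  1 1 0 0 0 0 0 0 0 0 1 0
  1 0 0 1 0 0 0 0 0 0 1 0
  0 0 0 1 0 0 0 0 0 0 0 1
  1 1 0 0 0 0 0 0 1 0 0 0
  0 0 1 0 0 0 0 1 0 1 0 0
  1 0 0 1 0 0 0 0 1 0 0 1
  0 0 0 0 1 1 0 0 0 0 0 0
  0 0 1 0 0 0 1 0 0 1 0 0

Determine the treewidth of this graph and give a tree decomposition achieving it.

Every bag has size at most 4, so the width is 4 − 1 = 3 and tw(G) ≤ 3. For the lower bound: the 4 vertex sets {c,g,l}, {d}, {j}, {a,f,h,i} are disjoint, each induces a connected subgraph, and every pair is joined by at least one edge of G. Contracting each set to a single vertex therefore yields K_{4} as a minor, and since treewidth is minor-monotone, tw(G) ≥ tw(K_{4}) = 3. Hence tw(G) = 3 exactly.

Treewidth 3.
One optimal decomposition is:
Bags: B1 = {c, d, g, l}  B2 = {c, d, j, l}  B3 = {c, d, i, j}  B4 = {d, f, i, j}  B5 = {a, f, i, j}  B6 = {a, f, h, i}  B7 = {a, f, h, k}  B8 = {a, e, h, k}  B9 = {b, e, h, k}
Tree: B1–B2, B2–B3, B3–B4, B4–B5, B5–B6, B6–B7, B7–B8, B8–B9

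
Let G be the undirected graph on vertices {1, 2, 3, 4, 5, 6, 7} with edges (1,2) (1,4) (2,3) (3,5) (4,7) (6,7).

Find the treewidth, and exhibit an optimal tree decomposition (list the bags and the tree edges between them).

The largest bag has 2 vertices, giving width 1; this decomposition certifies tw(G) ≤ 1. G has an edge, so its treewidth is at least 1. Hence tw(G) = 1 exactly.

Treewidth 1.
One such decomposition:
Bags: B1 = {6, 7}  B2 = {4, 7}  B3 = {1, 4}  B4 = {1, 2}  B5 = {2, 3}  B6 = {3, 5}
Tree: B1–B2, B2–B3, B3–B4, B4–B5, B5–B6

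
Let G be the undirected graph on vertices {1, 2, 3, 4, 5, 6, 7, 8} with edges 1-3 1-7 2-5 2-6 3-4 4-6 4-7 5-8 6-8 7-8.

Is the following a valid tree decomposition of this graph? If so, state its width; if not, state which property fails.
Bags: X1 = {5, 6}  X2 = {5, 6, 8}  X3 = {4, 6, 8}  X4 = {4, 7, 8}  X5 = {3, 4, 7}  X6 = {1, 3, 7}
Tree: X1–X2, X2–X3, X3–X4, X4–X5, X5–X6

No — vertex 2 appears in no bag.

A tree decomposition must satisfy three properties: every vertex lies in some bag; for every edge, both endpoints lie together in some bag; and for every vertex, the bags containing it form a connected subtree. Here vertex 2 appears in no bag, so the decomposition is invalid.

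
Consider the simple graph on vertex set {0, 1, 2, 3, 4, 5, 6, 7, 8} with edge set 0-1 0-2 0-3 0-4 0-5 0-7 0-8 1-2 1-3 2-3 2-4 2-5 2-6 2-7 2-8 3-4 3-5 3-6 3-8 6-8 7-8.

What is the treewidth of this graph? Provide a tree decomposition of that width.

Treewidth 3.
One optimal decomposition is:
Bags: B1 = {0, 2, 3, 8}  B2 = {0, 1, 2, 3}  B3 = {0, 2, 7, 8}  B4 = {0, 2, 3, 5}  B5 = {2, 3, 6, 8}  B6 = {0, 2, 3, 4}
Tree: B1–B2, B1–B3, B2–B4, B1–B5, B1–B6

Every bag has size at most 4, so the width is 4 − 1 = 3 and tw(G) ≤ 3. Conversely, {0, 2, 3, 8} is a clique of size 4, and the vertices of any clique must share a bag in every tree decomposition; so some bag has ≥ 4 vertices and tw(G) ≥ 3. Therefore the treewidth is 3.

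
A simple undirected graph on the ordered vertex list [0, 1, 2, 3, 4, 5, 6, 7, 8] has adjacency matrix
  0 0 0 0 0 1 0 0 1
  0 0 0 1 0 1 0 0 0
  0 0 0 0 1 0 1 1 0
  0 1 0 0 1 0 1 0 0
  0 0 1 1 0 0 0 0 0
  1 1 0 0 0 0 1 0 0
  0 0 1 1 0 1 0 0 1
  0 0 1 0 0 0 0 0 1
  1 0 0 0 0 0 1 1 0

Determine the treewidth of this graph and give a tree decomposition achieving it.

Treewidth 3.
One such decomposition:
Bags: B1 = {2, 3, 4, 7}  B2 = {2, 3, 6, 7}  B3 = {3, 6, 7, 8}  B4 = {1, 3, 6, 8}  B5 = {1, 5, 6, 8}  B6 = {0, 1, 5, 8}
Tree: B1–B2, B2–B3, B3–B4, B4–B5, B5–B6

Each bag holds 4 vertices, so the decomposition has width 3, which upper-bounds the treewidth. For the lower bound: the 4 vertex sets {2,4,7}, {3}, {6}, {0,1,5,8} are disjoint, each induces a connected subgraph, and every pair is joined by at least one edge of G. Contracting each set to a single vertex therefore yields K_{4} as a minor, and since treewidth is minor-monotone, tw(G) ≥ tw(K_{4}) = 3. Hence tw(G) = 3 exactly.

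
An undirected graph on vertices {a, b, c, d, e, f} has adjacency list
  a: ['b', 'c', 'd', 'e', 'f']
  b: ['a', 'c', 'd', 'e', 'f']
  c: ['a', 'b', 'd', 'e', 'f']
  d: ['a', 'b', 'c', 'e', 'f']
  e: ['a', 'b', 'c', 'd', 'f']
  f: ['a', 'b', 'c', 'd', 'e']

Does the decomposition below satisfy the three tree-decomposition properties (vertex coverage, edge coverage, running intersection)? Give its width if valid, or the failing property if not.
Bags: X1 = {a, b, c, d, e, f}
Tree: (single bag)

Yes; width 5.

Vertex coverage: the bags together contain {a, b, c, d, e, f}, the full vertex set. Edge coverage: each edge of G has both endpoints in at least one bag. Running intersection: for every vertex, the bags containing it form a connected subtree. All three properties hold, so this is a valid tree decomposition of width max|bag| − 1 = 5, and hence tw(G) ≤ 5.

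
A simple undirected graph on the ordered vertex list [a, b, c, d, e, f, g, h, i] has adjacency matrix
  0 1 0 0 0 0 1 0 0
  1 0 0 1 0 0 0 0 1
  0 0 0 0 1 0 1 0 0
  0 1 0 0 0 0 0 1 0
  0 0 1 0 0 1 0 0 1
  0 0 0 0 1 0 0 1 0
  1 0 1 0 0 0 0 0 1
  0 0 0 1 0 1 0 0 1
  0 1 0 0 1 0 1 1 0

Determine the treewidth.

3

A width-3 tree decomposition is:
Bags: B1 = {a, b, c, g}  B2 = {b, c, g, i}  B3 = {b, c, e, i}  B4 = {b, d, e, i}  B5 = {d, e, h, i}  B6 = {d, e, f, h}
Tree: B1–B2, B2–B3, B3–B4, B4–B5, B5–B6
Every bag has size at most 4, so the width is 4 − 1 = 3 and tw(G) ≤ 3. For the lower bound: the 4 vertex sets {a,c,g}, {b}, {i}, {d,e,f,h} are disjoint, each induces a connected subgraph, and every pair is joined by at least one edge of G. Contracting each set to a single vertex therefore yields K_{4} as a minor, and since treewidth is minor-monotone, tw(G) ≥ tw(K_{4}) = 3. The upper and lower bounds meet at 3, so that is the treewidth.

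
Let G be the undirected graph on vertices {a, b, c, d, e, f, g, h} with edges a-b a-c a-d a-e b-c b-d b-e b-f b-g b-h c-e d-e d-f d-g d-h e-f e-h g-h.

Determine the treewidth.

A width-3 tree decomposition is:
Bags: B1 = {b, d, e, h}  B2 = {b, d, e, f}  B3 = {a, b, d, e}  B4 = {b, d, g, h}  B5 = {a, b, c, e}
Tree: B1–B2, B2–B3, B1–B4, B3–B5
Each bag holds 4 vertices, so the decomposition has width 3, which upper-bounds the treewidth. Conversely, {b, d, g, h} is a clique of size 4, and the vertices of any clique must share a bag in every tree decomposition; so some bag has ≥ 4 vertices and tw(G) ≥ 3. Hence tw(G) = 3 exactly.

3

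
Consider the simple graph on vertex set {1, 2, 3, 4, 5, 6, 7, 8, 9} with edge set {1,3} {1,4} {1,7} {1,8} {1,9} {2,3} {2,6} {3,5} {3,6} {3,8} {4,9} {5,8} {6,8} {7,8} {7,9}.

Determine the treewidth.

2

A width-2 tree decomposition is:
Bags: B1 = {1, 3, 8}  B2 = {1, 7, 8}  B3 = {1, 7, 9}  B4 = {3, 6, 8}  B5 = {1, 4, 9}  B6 = {2, 3, 6}  B7 = {3, 5, 8}
Tree: B1–B2, B2–B3, B1–B4, B3–B5, B4–B6, B4–B7
The largest bag has 3 vertices, giving width 2; this decomposition certifies tw(G) ≤ 2. For the lower bound, the 3 vertices {1, 3, 8} are pairwise adjacent, and any tree decomposition puts a clique entirely inside one bag — forcing width ≥ 2. Therefore the treewidth is 2.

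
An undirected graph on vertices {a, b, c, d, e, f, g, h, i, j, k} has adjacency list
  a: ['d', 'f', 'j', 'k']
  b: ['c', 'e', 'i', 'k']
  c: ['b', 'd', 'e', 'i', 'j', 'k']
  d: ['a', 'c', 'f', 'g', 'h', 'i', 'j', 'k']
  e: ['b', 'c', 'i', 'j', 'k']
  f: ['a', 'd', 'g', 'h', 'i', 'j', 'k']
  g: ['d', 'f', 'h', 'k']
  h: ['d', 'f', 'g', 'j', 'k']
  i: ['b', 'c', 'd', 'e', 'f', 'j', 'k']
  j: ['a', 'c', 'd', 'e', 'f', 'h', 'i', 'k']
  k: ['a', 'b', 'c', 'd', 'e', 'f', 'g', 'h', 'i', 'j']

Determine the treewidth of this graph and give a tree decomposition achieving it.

Treewidth 4.
Bags: B1 = {c, d, i, j, k}  B2 = {c, e, i, j, k}  B3 = {b, c, e, i, k}  B4 = {d, f, i, j, k}  B5 = {d, f, h, j, k}  B6 = {a, d, f, j, k}  B7 = {d, f, g, h, k}
Tree: B1–B2, B2–B3, B1–B4, B4–B5, B4–B6, B5–B7

Each bag holds 5 vertices, so the decomposition has width 4, which upper-bounds the treewidth. On the other hand G contains the 5-clique {c, d, i, j, k}. A clique must lie in a single bag of any decomposition, so no decomposition can have width below 4. Combining the bounds, tw(G) = 4.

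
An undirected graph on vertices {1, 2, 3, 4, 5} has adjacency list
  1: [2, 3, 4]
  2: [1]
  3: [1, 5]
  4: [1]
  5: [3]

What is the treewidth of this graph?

1

A width-1 tree decomposition is:
Bags: B1 = {3, 5}  B2 = {1, 3}  B3 = {1, 4}  B4 = {1, 2}
Tree: B1–B2, B2–B3, B2–B4
The largest bag has 2 vertices, giving width 1; this decomposition certifies tw(G) ≤ 1. Since G has at least one edge (e.g. 5–3), it is not an edgeless graph, so tw(G) ≥ 1. The upper and lower bounds meet at 1, so that is the treewidth.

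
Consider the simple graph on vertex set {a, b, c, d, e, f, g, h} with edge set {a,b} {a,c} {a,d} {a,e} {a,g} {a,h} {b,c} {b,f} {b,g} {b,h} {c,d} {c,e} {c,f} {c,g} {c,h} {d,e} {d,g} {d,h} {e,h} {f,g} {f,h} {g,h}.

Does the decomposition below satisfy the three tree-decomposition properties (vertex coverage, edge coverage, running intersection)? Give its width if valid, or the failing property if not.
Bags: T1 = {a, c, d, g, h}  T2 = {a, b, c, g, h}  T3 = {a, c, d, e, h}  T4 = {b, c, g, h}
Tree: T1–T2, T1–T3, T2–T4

No — vertex f appears in no bag.

A tree decomposition must satisfy three properties: every vertex lies in some bag; for every edge, both endpoints lie together in some bag; and for every vertex, the bags containing it form a connected subtree. Here vertex f appears in no bag, so the decomposition is invalid.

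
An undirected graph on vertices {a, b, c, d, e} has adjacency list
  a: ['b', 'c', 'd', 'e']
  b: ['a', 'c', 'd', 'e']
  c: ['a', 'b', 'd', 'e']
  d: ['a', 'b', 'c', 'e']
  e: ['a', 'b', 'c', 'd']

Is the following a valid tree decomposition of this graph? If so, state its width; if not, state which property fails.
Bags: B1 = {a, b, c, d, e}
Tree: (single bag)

Yes; width 4.

Vertex coverage: the bags together contain {a, b, c, d, e}, the full vertex set. Edge coverage: each edge of G has both endpoints in at least one bag. Running intersection: for every vertex, the bags containing it form a connected subtree. All three properties hold, so this is a valid tree decomposition of width max|bag| − 1 = 4, and hence tw(G) ≤ 4.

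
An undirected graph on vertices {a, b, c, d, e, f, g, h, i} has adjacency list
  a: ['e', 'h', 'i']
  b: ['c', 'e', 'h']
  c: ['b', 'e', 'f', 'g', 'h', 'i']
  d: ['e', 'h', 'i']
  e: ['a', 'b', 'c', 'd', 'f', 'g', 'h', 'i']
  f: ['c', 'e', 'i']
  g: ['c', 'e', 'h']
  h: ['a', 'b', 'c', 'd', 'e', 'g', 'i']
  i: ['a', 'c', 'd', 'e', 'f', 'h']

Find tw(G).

A width-3 tree decomposition is:
Bags: B1 = {b, c, e, h}  B2 = {c, e, h, i}  B3 = {d, e, h, i}  B4 = {c, e, f, i}  B5 = {c, e, g, h}  B6 = {a, e, h, i}
Tree: B1–B2, B2–B3, B2–B4, B1–B5, B3–B6
Each bag holds 4 vertices, so the decomposition has width 3, which upper-bounds the treewidth. On the other hand G contains the 4-clique {c, e, g, h}. A clique must lie in a single bag of any decomposition, so no decomposition can have width below 3. Hence tw(G) = 3 exactly.

3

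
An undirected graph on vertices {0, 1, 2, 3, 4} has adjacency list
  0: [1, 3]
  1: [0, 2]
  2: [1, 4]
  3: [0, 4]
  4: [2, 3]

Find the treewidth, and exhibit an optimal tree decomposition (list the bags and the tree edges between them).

The largest bag has 3 vertices, giving width 2; this decomposition certifies tw(G) ≤ 2. For the lower bound, G contains the cycle 4–2–1–0–3–4, so G is not a forest; only forests have treewidth ≤ 1, hence tw(G) ≥ 2. Combining the bounds, tw(G) = 2.

Treewidth 2.
One such decomposition:
Bags: B1 = {1, 2, 4}  B2 = {0, 1, 4}  B3 = {0, 3, 4}
Tree: B1–B2, B2–B3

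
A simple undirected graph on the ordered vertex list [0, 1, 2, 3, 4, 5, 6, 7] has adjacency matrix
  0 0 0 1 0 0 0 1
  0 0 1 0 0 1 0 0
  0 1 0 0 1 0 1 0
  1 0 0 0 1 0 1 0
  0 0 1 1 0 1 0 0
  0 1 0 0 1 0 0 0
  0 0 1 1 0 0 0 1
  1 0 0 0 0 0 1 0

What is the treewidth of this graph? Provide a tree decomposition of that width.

Treewidth 2.
One optimal decomposition is:
Bags: B1 = {1, 4, 5}  B2 = {1, 2, 4}  B3 = {2, 3, 4}  B4 = {2, 3, 6}  B5 = {0, 3, 6}  B6 = {0, 6, 7}
Tree: B1–B2, B2–B3, B3–B4, B4–B5, B5–B6

The largest bag has 3 vertices, giving width 2; this decomposition certifies tw(G) ≤ 2. The edges 5–1–2–4–5 form a cycle, so G is not a tree and its treewidth is at least 2. Therefore the treewidth is 2.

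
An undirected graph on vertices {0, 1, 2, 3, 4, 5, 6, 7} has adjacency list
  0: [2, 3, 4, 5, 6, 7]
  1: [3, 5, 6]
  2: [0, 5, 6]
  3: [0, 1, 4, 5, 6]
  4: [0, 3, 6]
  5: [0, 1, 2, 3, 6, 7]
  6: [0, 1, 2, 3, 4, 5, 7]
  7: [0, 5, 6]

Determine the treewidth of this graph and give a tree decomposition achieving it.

Treewidth 3.
One such decomposition:
Bags: B1 = {0, 3, 5, 6}  B2 = {1, 3, 5, 6}  B3 = {0, 3, 4, 6}  B4 = {0, 2, 5, 6}  B5 = {0, 5, 6, 7}
Tree: B1–B2, B1–B3, B1–B4, B1–B5

Every bag has size at most 4, so the width is 4 − 1 = 3 and tw(G) ≤ 3. Conversely, {0, 3, 4, 6} is a clique of size 4, and the vertices of any clique must share a bag in every tree decomposition; so some bag has ≥ 4 vertices and tw(G) ≥ 3. Therefore the treewidth is 3.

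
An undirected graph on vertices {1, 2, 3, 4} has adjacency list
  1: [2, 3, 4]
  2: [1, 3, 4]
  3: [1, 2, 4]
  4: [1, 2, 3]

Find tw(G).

A width-3 tree decomposition is:
Bags: B1 = {1, 2, 3, 4}
Tree: (single bag)
With just one bag of size 4, the width is 4 − 1 = 3, so tw(G) ≤ 3. Conversely, {1, 2, 3, 4} is a clique of size 4, and the vertices of any clique must share a bag in every tree decomposition; so some bag has ≥ 4 vertices and tw(G) ≥ 3. The upper and lower bounds meet at 3, so that is the treewidth.

3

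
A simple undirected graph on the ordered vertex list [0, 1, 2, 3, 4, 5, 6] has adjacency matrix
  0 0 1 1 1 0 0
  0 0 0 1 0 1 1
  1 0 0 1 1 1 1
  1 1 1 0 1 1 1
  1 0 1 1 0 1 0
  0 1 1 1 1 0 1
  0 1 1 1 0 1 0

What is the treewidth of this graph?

3

A width-3 tree decomposition is:
Bags: B1 = {0, 2, 3, 4}  B2 = {2, 3, 4, 5}  B3 = {2, 3, 5, 6}  B4 = {1, 3, 5, 6}
Tree: B1–B2, B2–B3, B3–B4
Each bag holds 4 vertices, so the decomposition has width 3, which upper-bounds the treewidth. On the other hand G contains the 4-clique {1, 3, 5, 6}. A clique must lie in a single bag of any decomposition, so no decomposition can have width below 3. Hence tw(G) = 3 exactly.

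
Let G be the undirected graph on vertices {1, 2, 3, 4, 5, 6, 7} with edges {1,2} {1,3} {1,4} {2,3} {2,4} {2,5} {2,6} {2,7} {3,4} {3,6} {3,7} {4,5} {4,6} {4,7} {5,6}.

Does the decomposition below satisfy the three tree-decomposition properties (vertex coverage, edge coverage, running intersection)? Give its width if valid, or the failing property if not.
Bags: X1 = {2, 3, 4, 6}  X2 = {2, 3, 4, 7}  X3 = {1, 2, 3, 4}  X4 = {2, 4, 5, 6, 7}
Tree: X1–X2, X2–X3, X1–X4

A tree decomposition must satisfy three properties: every vertex lies in some bag; for every edge, both endpoints lie together in some bag; and for every vertex, the bags containing it form a connected subtree. Here bags containing vertex 7 are not connected in the tree, so the decomposition is invalid.

No — bags containing vertex 7 are not connected in the tree.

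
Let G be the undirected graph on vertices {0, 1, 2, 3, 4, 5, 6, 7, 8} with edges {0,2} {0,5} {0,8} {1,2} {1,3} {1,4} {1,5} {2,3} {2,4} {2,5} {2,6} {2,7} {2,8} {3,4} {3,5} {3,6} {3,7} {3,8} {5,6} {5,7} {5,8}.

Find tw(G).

3

A width-3 tree decomposition is:
Bags: B1 = {1, 2, 3, 5}  B2 = {2, 3, 5, 8}  B3 = {1, 2, 3, 4}  B4 = {0, 2, 5, 8}  B5 = {2, 3, 5, 6}  B6 = {2, 3, 5, 7}
Tree: B1–B2, B1–B3, B2–B4, B1–B5, B5–B6
Each bag holds 4 vertices, so the decomposition has width 3, which upper-bounds the treewidth. For the lower bound, the 4 vertices {0, 2, 5, 8} are pairwise adjacent, and any tree decomposition puts a clique entirely inside one bag — forcing width ≥ 3. Therefore the treewidth is 3.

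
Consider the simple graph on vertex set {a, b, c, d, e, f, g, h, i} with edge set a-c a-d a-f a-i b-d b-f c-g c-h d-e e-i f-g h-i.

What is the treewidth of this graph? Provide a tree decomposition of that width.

Every bag has size at most 4, so the width is 4 − 1 = 3 and tw(G) ≤ 3. For the lower bound: the 4 vertex sets {c,g,h}, {i}, {a}, {b,d,e,f} are disjoint, each induces a connected subgraph, and every pair is joined by at least one edge of G. Contracting each set to a single vertex therefore yields K_{4} as a minor, and since treewidth is minor-monotone, tw(G) ≥ tw(K_{4}) = 3. Therefore the treewidth is 3.

Treewidth 3.
Bags: B1 = {c, g, h, i}  B2 = {a, c, g, i}  B3 = {a, f, g, i}  B4 = {a, e, f, i}  B5 = {a, d, e, f}  B6 = {b, d, e, f}
Tree: B1–B2, B2–B3, B3–B4, B4–B5, B5–B6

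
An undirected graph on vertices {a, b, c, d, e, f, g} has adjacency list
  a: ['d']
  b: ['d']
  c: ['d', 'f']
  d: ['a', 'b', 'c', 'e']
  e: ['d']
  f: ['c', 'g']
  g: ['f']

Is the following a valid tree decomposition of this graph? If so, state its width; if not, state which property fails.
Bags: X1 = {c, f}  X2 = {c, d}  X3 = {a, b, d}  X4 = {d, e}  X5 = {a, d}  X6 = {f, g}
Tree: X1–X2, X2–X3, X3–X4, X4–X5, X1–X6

A tree decomposition must satisfy three properties: every vertex lies in some bag; for every edge, both endpoints lie together in some bag; and for every vertex, the bags containing it form a connected subtree. Here bags containing vertex a are not connected in the tree, so the decomposition is invalid.

No — bags containing vertex a are not connected in the tree.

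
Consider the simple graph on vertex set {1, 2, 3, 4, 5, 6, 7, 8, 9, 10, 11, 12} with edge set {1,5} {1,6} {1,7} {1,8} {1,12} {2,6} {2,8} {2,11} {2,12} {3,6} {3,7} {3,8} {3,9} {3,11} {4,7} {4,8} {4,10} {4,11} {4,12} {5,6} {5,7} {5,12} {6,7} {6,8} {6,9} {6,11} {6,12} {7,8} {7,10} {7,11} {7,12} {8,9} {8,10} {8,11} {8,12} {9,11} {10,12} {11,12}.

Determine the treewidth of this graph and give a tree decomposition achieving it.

Treewidth 4.
One such decomposition:
Bags: B1 = {3, 6, 7, 8, 11}  B2 = {6, 7, 8, 11, 12}  B3 = {4, 7, 8, 11, 12}  B4 = {1, 6, 7, 8, 12}  B5 = {3, 6, 8, 9, 11}  B6 = {4, 7, 8, 10, 12}  B7 = {1, 5, 6, 7, 12}  B8 = {2, 6, 8, 11, 12}
Tree: B1–B2, B2–B3, B2–B4, B1–B5, B3–B6, B4–B7, B2–B8

Every bag has size at most 5, so the width is 5 − 1 = 4 and tw(G) ≤ 4. On the other hand G contains the 5-clique {4, 7, 8, 10, 12}. A clique must lie in a single bag of any decomposition, so no decomposition can have width below 4. Combining the bounds, tw(G) = 4.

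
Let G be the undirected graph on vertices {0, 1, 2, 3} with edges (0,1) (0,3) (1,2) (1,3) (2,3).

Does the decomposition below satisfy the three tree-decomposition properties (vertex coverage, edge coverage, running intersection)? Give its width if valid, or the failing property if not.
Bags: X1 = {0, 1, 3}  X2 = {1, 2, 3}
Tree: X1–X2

Yes; width 2.

Every vertex of G appears in some bag (union = {0, 1, 2, 3}); every edge is covered by a bag; and for each vertex v the set of bags containing v is connected in the bag tree. The decomposition is therefore valid. The largest bag has 3 vertices, so the width is 2.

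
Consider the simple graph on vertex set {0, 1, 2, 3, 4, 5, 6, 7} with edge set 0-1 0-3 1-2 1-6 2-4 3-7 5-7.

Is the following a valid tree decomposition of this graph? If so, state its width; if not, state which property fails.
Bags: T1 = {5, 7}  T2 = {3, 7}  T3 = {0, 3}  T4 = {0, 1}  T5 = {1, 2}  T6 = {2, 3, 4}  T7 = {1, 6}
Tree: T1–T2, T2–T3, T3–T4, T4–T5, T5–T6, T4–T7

No — bags containing vertex 3 are not connected in the tree.

A tree decomposition must satisfy three properties: every vertex lies in some bag; for every edge, both endpoints lie together in some bag; and for every vertex, the bags containing it form a connected subtree. Here bags containing vertex 3 are not connected in the tree, so the decomposition is invalid.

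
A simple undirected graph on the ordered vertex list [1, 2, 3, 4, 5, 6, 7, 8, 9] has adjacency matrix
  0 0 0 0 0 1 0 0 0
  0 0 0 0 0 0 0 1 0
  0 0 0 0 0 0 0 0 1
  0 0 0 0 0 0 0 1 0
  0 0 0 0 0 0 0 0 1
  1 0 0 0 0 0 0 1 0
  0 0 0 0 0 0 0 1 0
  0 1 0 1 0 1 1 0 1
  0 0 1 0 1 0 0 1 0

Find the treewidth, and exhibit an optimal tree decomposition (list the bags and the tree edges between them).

The largest bag has 2 vertices, giving width 1; this decomposition certifies tw(G) ≤ 1. Since G has at least one edge (e.g. 6–8), it is not an edgeless graph, so tw(G) ≥ 1. Therefore the treewidth is 1.

Treewidth 1.
One optimal decomposition is:
Bags: B1 = {6, 8}  B2 = {8, 9}  B3 = {3, 9}  B4 = {5, 9}  B5 = {4, 8}  B6 = {7, 8}  B7 = {2, 8}  B8 = {1, 6}
Tree: B1–B2, B2–B3, B3–B4, B1–B5, B2–B6, B1–B7, B1–B8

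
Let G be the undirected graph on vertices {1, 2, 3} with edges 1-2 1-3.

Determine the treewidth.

A width-1 tree decomposition is:
Bags: B1 = {1, 3}  B2 = {1, 2}
Tree: B1–B2
The largest bag has 2 vertices, giving width 1; this decomposition certifies tw(G) ≤ 1. Since G has at least one edge (e.g. 3–1), it is not an edgeless graph, so tw(G) ≥ 1. Combining the bounds, tw(G) = 1.

1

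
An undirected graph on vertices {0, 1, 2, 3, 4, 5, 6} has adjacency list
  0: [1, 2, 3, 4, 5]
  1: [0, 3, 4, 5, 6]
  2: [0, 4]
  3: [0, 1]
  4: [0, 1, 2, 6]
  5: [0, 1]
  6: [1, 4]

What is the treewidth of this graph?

2

A width-2 tree decomposition is:
Bags: B1 = {0, 1, 4}  B2 = {0, 1, 3}  B3 = {0, 2, 4}  B4 = {0, 1, 5}  B5 = {1, 4, 6}
Tree: B1–B2, B1–B3, B1–B4, B1–B5
The largest bag has 3 vertices, giving width 2; this decomposition certifies tw(G) ≤ 2. Conversely, {0, 1, 3} is a clique of size 3, and the vertices of any clique must share a bag in every tree decomposition; so some bag has ≥ 3 vertices and tw(G) ≥ 2. The upper and lower bounds meet at 2, so that is the treewidth.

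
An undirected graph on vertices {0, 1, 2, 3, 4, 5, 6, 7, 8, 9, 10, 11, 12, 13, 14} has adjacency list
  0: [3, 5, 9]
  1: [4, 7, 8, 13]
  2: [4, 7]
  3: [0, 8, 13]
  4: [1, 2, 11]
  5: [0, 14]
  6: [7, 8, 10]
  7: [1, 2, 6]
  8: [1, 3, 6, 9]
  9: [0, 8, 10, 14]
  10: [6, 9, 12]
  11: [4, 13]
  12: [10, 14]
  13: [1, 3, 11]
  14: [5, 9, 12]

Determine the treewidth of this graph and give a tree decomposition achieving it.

Each bag holds 4 vertices, so the decomposition has width 3, which upper-bounds the treewidth. For the lower bound: the 4 vertex sets {5,12,14}, {10}, {9}, {0,3,6,8} are disjoint, each induces a connected subgraph, and every pair is joined by at least one edge of G. Contracting each set to a single vertex therefore yields K_{4} as a minor, and since treewidth is minor-monotone, tw(G) ≥ tw(K_{4}) = 3. The upper and lower bounds meet at 3, so that is the treewidth.

Treewidth 3.
Bags: B1 = {5, 10, 12, 14}  B2 = {5, 9, 10, 14}  B3 = {0, 5, 9, 10}  B4 = {0, 6, 9, 10}  B5 = {0, 6, 8, 9}  B6 = {0, 3, 6, 8}  B7 = {3, 6, 7, 8}  B8 = {1, 3, 7, 8}  B9 = {1, 3, 7, 13}  B10 = {1, 2, 7, 13}  B11 = {1, 2, 4, 13}  B12 = {2, 4, 11, 13}
Tree: B1–B2, B2–B3, B3–B4, B4–B5, B5–B6, B6–B7, B7–B8, B8–B9, B9–B10, B10–B11, B11–B12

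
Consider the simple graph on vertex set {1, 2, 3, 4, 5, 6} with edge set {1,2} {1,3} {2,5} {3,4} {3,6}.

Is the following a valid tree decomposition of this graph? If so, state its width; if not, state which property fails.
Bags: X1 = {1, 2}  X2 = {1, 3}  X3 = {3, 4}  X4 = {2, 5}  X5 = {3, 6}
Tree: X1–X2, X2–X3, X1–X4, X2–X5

Vertex coverage: the bags together contain {1, 2, 3, 4, 5, 6}, the full vertex set. Edge coverage: each edge of G has both endpoints in at least one bag. Running intersection: for every vertex, the bags containing it form a connected subtree. All three properties hold, so this is a valid tree decomposition of width max|bag| − 1 = 1, and hence tw(G) ≤ 1.

Yes; width 1.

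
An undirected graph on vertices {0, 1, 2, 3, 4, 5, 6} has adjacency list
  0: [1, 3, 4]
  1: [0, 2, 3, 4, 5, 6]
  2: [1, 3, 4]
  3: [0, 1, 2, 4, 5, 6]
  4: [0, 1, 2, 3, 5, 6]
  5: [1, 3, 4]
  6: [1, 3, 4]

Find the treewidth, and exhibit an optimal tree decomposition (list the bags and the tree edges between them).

The largest bag has 4 vertices, giving width 3; this decomposition certifies tw(G) ≤ 3. On the other hand G contains the 4-clique {0, 1, 3, 4}. A clique must lie in a single bag of any decomposition, so no decomposition can have width below 3. Combining the bounds, tw(G) = 3.

Treewidth 3.
One such decomposition:
Bags: B1 = {1, 3, 4, 5}  B2 = {0, 1, 3, 4}  B3 = {1, 3, 4, 6}  B4 = {1, 2, 3, 4}
Tree: B1–B2, B1–B3, B3–B4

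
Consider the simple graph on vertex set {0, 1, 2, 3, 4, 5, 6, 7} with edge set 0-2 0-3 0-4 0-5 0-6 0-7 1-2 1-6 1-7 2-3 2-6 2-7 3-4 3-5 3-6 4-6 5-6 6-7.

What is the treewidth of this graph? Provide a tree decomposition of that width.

Treewidth 3.
One optimal decomposition is:
Bags: B1 = {0, 2, 6, 7}  B2 = {0, 2, 3, 6}  B3 = {0, 3, 5, 6}  B4 = {0, 3, 4, 6}  B5 = {1, 2, 6, 7}
Tree: B1–B2, B2–B3, B3–B4, B1–B5

The largest bag has 4 vertices, giving width 3; this decomposition certifies tw(G) ≤ 3. On the other hand G contains the 4-clique {0, 2, 3, 6}. A clique must lie in a single bag of any decomposition, so no decomposition can have width below 3. Therefore the treewidth is 3.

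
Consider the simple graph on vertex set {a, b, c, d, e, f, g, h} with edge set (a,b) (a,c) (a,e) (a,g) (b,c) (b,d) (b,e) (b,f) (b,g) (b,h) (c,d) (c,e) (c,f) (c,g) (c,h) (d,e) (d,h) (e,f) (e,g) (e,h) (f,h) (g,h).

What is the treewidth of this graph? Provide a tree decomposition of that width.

Every bag has size at most 5, so the width is 5 − 1 = 4 and tw(G) ≤ 4. For the lower bound, the 5 vertices {b, c, d, e, h} are pairwise adjacent, and any tree decomposition puts a clique entirely inside one bag — forcing width ≥ 4. Therefore the treewidth is 4.

Treewidth 4.
Bags: B1 = {b, c, e, f, h}  B2 = {b, c, e, g, h}  B3 = {b, c, d, e, h}  B4 = {a, b, c, e, g}
Tree: B1–B2, B1–B3, B2–B4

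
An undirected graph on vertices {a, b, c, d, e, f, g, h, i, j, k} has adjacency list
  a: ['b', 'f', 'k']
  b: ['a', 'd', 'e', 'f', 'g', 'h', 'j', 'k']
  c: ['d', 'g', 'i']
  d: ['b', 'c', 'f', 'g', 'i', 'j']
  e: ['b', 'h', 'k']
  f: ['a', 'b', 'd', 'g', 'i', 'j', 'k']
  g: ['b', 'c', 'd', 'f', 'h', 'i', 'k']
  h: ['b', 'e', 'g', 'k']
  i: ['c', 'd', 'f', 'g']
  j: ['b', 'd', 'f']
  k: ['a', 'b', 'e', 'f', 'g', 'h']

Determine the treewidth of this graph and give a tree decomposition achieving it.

Treewidth 3.
One optimal decomposition is:
Bags: B1 = {b, f, g, k}  B2 = {b, d, f, g}  B3 = {b, d, f, j}  B4 = {d, f, g, i}  B5 = {b, g, h, k}  B6 = {c, d, g, i}  B7 = {b, e, h, k}  B8 = {a, b, f, k}
Tree: B1–B2, B2–B3, B2–B4, B1–B5, B4–B6, B5–B7, B1–B8

Every bag has size at most 4, so the width is 4 − 1 = 3 and tw(G) ≤ 3. On the other hand G contains the 4-clique {c, d, g, i}. A clique must lie in a single bag of any decomposition, so no decomposition can have width below 3. Combining the bounds, tw(G) = 3.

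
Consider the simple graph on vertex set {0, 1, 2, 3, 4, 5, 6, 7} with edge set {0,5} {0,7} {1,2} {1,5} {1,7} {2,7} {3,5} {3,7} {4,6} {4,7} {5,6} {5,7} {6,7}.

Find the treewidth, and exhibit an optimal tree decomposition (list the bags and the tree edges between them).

Treewidth 2.
Bags: B1 = {4, 6, 7}  B2 = {5, 6, 7}  B3 = {3, 5, 7}  B4 = {1, 5, 7}  B5 = {1, 2, 7}  B6 = {0, 5, 7}
Tree: B1–B2, B2–B3, B3–B4, B4–B5, B3–B6

The largest bag has 3 vertices, giving width 2; this decomposition certifies tw(G) ≤ 2. On the other hand G contains the 3-clique {1, 2, 7}. A clique must lie in a single bag of any decomposition, so no decomposition can have width below 2. Therefore the treewidth is 2.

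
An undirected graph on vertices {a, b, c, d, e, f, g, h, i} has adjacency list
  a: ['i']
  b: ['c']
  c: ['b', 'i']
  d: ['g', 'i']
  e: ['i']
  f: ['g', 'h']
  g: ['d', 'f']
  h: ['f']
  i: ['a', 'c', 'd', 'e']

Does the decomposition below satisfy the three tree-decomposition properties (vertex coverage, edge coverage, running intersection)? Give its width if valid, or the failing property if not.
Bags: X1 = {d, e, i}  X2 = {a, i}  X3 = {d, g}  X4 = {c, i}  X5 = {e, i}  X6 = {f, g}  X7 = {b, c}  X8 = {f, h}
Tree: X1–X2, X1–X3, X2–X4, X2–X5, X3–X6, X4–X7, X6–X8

A tree decomposition must satisfy three properties: every vertex lies in some bag; for every edge, both endpoints lie together in some bag; and for every vertex, the bags containing it form a connected subtree. Here bags containing vertex e are not connected in the tree, so the decomposition is invalid.

No — bags containing vertex e are not connected in the tree.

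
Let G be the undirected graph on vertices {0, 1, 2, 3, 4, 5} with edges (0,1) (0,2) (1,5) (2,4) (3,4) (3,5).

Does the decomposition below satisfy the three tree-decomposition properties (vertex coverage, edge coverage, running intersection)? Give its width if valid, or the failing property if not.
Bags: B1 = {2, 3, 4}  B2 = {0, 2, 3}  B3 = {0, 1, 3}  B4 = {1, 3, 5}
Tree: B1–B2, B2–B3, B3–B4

Yes; width 2.

Vertex coverage: the bags together contain {0, 1, 2, 3, 4, 5}, the full vertex set. Edge coverage: each edge of G has both endpoints in at least one bag. Running intersection: for every vertex, the bags containing it form a connected subtree. All three properties hold, so this is a valid tree decomposition of width max|bag| − 1 = 2, and hence tw(G) ≤ 2.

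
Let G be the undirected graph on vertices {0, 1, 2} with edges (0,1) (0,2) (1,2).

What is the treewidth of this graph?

2

A width-2 tree decomposition is:
Bags: B1 = {0, 1, 2}
Tree: (single bag)
A single bag containing all 3 vertices is trivially a valid decomposition of width 2. Conversely, {0, 1, 2} is a clique of size 3, and the vertices of any clique must share a bag in every tree decomposition; so some bag has ≥ 3 vertices and tw(G) ≥ 2. Therefore the treewidth is 2.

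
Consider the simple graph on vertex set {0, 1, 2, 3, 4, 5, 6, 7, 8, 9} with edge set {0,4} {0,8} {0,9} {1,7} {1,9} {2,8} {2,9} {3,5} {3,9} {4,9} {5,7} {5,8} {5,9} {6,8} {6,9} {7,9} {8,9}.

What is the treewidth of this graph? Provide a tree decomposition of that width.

Every bag has size at most 3, so the width is 3 − 1 = 2 and tw(G) ≤ 2. Conversely, {1, 7, 9} is a clique of size 3, and the vertices of any clique must share a bag in every tree decomposition; so some bag has ≥ 3 vertices and tw(G) ≥ 2. Combining the bounds, tw(G) = 2.

Treewidth 2.
Bags: B1 = {5, 7, 9}  B2 = {5, 8, 9}  B3 = {3, 5, 9}  B4 = {0, 8, 9}  B5 = {6, 8, 9}  B6 = {2, 8, 9}  B7 = {0, 4, 9}  B8 = {1, 7, 9}
Tree: B1–B2, B2–B3, B2–B4, B4–B5, B2–B6, B4–B7, B1–B8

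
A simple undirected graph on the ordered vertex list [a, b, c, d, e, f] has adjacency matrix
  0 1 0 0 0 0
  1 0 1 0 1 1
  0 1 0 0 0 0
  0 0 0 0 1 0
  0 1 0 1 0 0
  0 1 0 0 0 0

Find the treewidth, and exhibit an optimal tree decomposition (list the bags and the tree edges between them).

The largest bag has 2 vertices, giving width 1; this decomposition certifies tw(G) ≤ 1. G has an edge, so its treewidth is at least 1. Combining the bounds, tw(G) = 1.

Treewidth 1.
One optimal decomposition is:
Bags: B1 = {b, e}  B2 = {a, b}  B3 = {d, e}  B4 = {b, c}  B5 = {b, f}
Tree: B1–B2, B1–B3, B2–B4, B1–B5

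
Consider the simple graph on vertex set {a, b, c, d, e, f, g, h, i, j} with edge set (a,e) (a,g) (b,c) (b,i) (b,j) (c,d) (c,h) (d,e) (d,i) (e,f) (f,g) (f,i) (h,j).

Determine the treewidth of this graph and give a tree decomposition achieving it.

Treewidth 2.
One such decomposition:
Bags: B1 = {a, f, g}  B2 = {a, e, f}  B3 = {e, f, i}  B4 = {d, e, i}  B5 = {b, d, i}  B6 = {b, c, d}  B7 = {b, c, j}  B8 = {c, h, j}
Tree: B1–B2, B2–B3, B3–B4, B4–B5, B5–B6, B6–B7, B7–B8

The largest bag has 3 vertices, giving width 2; this decomposition certifies tw(G) ≤ 2. Since g–a–e–f–g is a cycle in G, G is not acyclic. Forests are exactly the graphs of treewidth ≤ 1, so tw(G) ≥ 2. Hence tw(G) = 2 exactly.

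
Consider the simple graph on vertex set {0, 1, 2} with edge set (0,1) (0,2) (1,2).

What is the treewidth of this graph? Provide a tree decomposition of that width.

With just one bag of size 3, the width is 3 − 1 = 2, so tw(G) ≤ 2. On the other hand G contains the 3-clique {0, 1, 2}. A clique must lie in a single bag of any decomposition, so no decomposition can have width below 2. Therefore the treewidth is 2.

Treewidth 2.
One optimal decomposition is:
Bags: B1 = {0, 1, 2}
Tree: (single bag)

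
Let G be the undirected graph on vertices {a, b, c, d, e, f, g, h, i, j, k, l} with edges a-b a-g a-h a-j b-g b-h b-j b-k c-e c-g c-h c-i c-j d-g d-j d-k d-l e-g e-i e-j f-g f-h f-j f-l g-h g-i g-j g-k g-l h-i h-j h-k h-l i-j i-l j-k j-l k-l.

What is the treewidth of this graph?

A width-4 tree decomposition is:
Bags: B1 = {f, g, h, j, l}  B2 = {g, h, i, j, l}  B3 = {c, g, h, i, j}  B4 = {g, h, j, k, l}  B5 = {b, g, h, j, k}  B6 = {d, g, j, k, l}  B7 = {c, e, g, i, j}  B8 = {a, b, g, h, j}
Tree: B1–B2, B2–B3, B1–B4, B4–B5, B4–B6, B3–B7, B5–B8
Each bag holds 5 vertices, so the decomposition has width 4, which upper-bounds the treewidth. Conversely, {d, g, j, k, l} is a clique of size 5, and the vertices of any clique must share a bag in every tree decomposition; so some bag has ≥ 5 vertices and tw(G) ≥ 4. Therefore the treewidth is 4.

4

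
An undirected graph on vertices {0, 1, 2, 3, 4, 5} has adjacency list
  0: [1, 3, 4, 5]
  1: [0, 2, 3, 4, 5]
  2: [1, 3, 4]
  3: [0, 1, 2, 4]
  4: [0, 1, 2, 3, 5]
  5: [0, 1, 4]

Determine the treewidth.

A width-3 tree decomposition is:
Bags: B1 = {0, 1, 3, 4}  B2 = {1, 2, 3, 4}  B3 = {0, 1, 4, 5}
Tree: B1–B2, B1–B3
Every bag has size at most 4, so the width is 4 − 1 = 3 and tw(G) ≤ 3. For the lower bound, the 4 vertices {0, 1, 3, 4} are pairwise adjacent, and any tree decomposition puts a clique entirely inside one bag — forcing width ≥ 3. Therefore the treewidth is 3.

3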